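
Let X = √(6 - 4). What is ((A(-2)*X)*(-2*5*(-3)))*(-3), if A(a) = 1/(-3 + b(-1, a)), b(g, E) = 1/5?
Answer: 225*√2/7 ≈ 45.457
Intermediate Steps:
b(g, E) = ⅕
X = √2 ≈ 1.4142
A(a) = -5/14 (A(a) = 1/(-3 + ⅕) = 1/(-14/5) = -5/14)
((A(-2)*X)*(-2*5*(-3)))*(-3) = ((-5*√2/14)*(-2*5*(-3)))*(-3) = ((-5*√2/14)*(-10*(-3)))*(-3) = (-5*√2/14*30)*(-3) = -75*√2/7*(-3) = 225*√2/7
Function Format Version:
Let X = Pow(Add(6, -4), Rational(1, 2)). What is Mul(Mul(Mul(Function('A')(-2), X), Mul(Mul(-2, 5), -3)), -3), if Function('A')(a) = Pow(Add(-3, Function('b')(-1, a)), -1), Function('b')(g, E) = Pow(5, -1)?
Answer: Mul(Rational(225, 7), Pow(2, Rational(1, 2))) ≈ 45.457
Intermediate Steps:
Function('b')(g, E) = Rational(1, 5)
X = Pow(2, Rational(1, 2)) ≈ 1.4142
Function('A')(a) = Rational(-5, 14) (Function('A')(a) = Pow(Add(-3, Rational(1, 5)), -1) = Pow(Rational(-14, 5), -1) = Rational(-5, 14))
Mul(Mul(Mul(Function('A')(-2), X), Mul(Mul(-2, 5), -3)), -3) = Mul(Mul(Mul(Rational(-5, 14), Pow(2, Rational(1, 2))), Mul(Mul(-2, 5), -3)), -3) = Mul(Mul(Mul(Rational(-5, 14), Pow(2, Rational(1, 2))), Mul(-10, -3)), -3) = Mul(Mul(Mul(Rational(-5, 14), Pow(2, Rational(1, 2))), 30), -3) = Mul(Mul(Rational(-75, 7), Pow(2, Rational(1, 2))), -3) = Mul(Rational(225, 7), Pow(2, Rational(1, 2)))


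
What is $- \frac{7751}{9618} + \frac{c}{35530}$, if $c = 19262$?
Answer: $- \frac{45065557}{170863770} \approx -0.26375$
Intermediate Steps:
$- \frac{7751}{9618} + \frac{c}{35530} = - \frac{7751}{9618} + \frac{19262}{35530} = \left(-7751\right) \frac{1}{9618} + 19262 \cdot \frac{1}{35530} = - \frac{7751}{9618} + \frac{9631}{17765} = - \frac{45065557}{170863770}$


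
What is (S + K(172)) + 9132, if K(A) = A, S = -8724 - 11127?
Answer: -10547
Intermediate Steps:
S = -19851
(S + K(172)) + 9132 = (-19851 + 172) + 9132 = -19679 + 9132 = -10547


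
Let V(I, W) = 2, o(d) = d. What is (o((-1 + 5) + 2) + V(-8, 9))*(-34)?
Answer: -272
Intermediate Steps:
(o((-1 + 5) + 2) + V(-8, 9))*(-34) = (((-1 + 5) + 2) + 2)*(-34) = ((4 + 2) + 2)*(-34) = (6 + 2)*(-34) = 8*(-34) = -272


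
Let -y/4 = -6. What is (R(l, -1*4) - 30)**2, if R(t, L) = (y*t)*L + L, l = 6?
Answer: 372100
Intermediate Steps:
y = 24 (y = -4*(-6) = 24)
R(t, L) = L + 24*L*t (R(t, L) = (24*t)*L + L = 24*L*t + L = L + 24*L*t)
(R(l, -1*4) - 30)**2 = ((-1*4)*(1 + 24*6) - 30)**2 = (-4*(1 + 144) - 30)**2 = (-4*145 - 30)**2 = (-580 - 30)**2 = (-610)**2 = 372100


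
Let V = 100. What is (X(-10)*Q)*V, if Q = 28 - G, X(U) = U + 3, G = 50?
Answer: 15400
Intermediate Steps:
X(U) = 3 + U
Q = -22 (Q = 28 - 1*50 = 28 - 50 = -22)
(X(-10)*Q)*V = ((3 - 10)*(-22))*100 = -7*(-22)*100 = 154*100 = 15400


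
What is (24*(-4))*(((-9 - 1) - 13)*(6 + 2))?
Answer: 17664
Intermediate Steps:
(24*(-4))*(((-9 - 1) - 13)*(6 + 2)) = -96*(-10 - 13)*8 = -(-2208)*8 = -96*(-184) = 17664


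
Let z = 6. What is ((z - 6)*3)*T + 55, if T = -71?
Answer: 55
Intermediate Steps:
((z - 6)*3)*T + 55 = ((6 - 6)*3)*(-71) + 55 = (0*3)*(-71) + 55 = 0*(-71) + 55 = 0 + 55 = 55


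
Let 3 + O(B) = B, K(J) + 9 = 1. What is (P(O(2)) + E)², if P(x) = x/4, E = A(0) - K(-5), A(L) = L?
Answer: 961/16 ≈ 60.063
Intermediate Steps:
K(J) = -8 (K(J) = -9 + 1 = -8)
O(B) = -3 + B
E = 8 (E = 0 - 1*(-8) = 0 + 8 = 8)
P(x) = x/4 (P(x) = x*(¼) = x/4)
(P(O(2)) + E)² = ((-3 + 2)/4 + 8)² = ((¼)*(-1) + 8)² = (-¼ + 8)² = (31/4)² = 961/16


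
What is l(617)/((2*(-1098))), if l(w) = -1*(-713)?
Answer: -713/2196 ≈ -0.32468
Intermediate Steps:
l(w) = 713
l(617)/((2*(-1098))) = 713/((2*(-1098))) = 713/(-2196) = 713*(-1/2196) = -713/2196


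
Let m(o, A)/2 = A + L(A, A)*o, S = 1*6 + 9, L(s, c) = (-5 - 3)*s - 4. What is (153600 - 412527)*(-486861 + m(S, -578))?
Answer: 90473495559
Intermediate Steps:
L(s, c) = -4 - 8*s (L(s, c) = -8*s - 4 = -4 - 8*s)
S = 15 (S = 6 + 9 = 15)
m(o, A) = 2*A + 2*o*(-4 - 8*A) (m(o, A) = 2*(A + (-4 - 8*A)*o) = 2*(A + o*(-4 - 8*A)) = 2*A + 2*o*(-4 - 8*A))
(153600 - 412527)*(-486861 + m(S, -578)) = (153600 - 412527)*(-486861 + (2*(-578) - 8*15*(1 + 2*(-578)))) = -258927*(-486861 + (-1156 - 8*15*(1 - 1156))) = -258927*(-486861 + (-1156 - 8*15*(-1155))) = -258927*(-486861 + (-1156 + 138600)) = -258927*(-486861 + 137444) = -258927*(-349417) = 90473495559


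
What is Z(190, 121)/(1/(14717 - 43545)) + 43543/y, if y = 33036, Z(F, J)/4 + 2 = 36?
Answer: -129521162345/33036 ≈ -3.9206e+6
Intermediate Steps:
Z(F, J) = 136 (Z(F, J) = -8 + 4*36 = -8 + 144 = 136)
Z(190, 121)/(1/(14717 - 43545)) + 43543/y = 136/(1/(14717 - 43545)) + 43543/33036 = 136/(1/(-28828)) + 43543*(1/33036) = 136/(-1/28828) + 43543/33036 = 136*(-28828) + 43543/33036 = -3920608 + 43543/33036 = -129521162345/33036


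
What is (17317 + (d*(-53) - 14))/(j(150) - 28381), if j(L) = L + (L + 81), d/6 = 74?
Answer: 6229/28000 ≈ 0.22246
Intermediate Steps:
d = 444 (d = 6*74 = 444)
j(L) = 81 + 2*L (j(L) = L + (81 + L) = 81 + 2*L)
(17317 + (d*(-53) - 14))/(j(150) - 28381) = (17317 + (444*(-53) - 14))/((81 + 2*150) - 28381) = (17317 + (-23532 - 14))/((81 + 300) - 28381) = (17317 - 23546)/(381 - 28381) = -6229/(-28000) = -6229*(-1/28000) = 6229/28000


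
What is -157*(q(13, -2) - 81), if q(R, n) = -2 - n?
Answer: 12717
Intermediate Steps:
-157*(q(13, -2) - 81) = -157*((-2 - 1*(-2)) - 81) = -157*((-2 + 2) - 81) = -157*(0 - 81) = -157*(-81) = 12717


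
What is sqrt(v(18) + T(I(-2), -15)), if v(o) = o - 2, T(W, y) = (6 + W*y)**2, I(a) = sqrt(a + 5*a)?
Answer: 2*sqrt(-662 - 90*I*sqrt(3)) ≈ 6.0176 - 51.809*I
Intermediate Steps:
I(a) = sqrt(6)*sqrt(a) (I(a) = sqrt(6*a) = sqrt(6)*sqrt(a))
v(o) = -2 + o
sqrt(v(18) + T(I(-2), -15)) = sqrt((-2 + 18) + (6 + (sqrt(6)*sqrt(-2))*(-15))**2) = sqrt(16 + (6 + (sqrt(6)*(I*sqrt(2)))*(-15))**2) = sqrt(16 + (6 + (2*I*sqrt(3))*(-15))**2) = sqrt(16 + (6 - 30*I*sqrt(3))**2)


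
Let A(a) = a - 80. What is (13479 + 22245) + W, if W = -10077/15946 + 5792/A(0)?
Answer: 2842451683/79730 ≈ 35651.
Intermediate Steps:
A(a) = -80 + a
W = -5822837/79730 (W = -10077/15946 + 5792/(-80 + 0) = -10077*1/15946 + 5792/(-80) = -10077/15946 + 5792*(-1/80) = -10077/15946 - 362/5 = -5822837/79730 ≈ -73.032)
(13479 + 22245) + W = (13479 + 22245) - 5822837/79730 = 35724 - 5822837/79730 = 2842451683/79730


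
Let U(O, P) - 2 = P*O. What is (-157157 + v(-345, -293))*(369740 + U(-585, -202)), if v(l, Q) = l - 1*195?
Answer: -76942258664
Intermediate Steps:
v(l, Q) = -195 + l (v(l, Q) = l - 195 = -195 + l)
U(O, P) = 2 + O*P (U(O, P) = 2 + P*O = 2 + O*P)
(-157157 + v(-345, -293))*(369740 + U(-585, -202)) = (-157157 + (-195 - 345))*(369740 + (2 - 585*(-202))) = (-157157 - 540)*(369740 + (2 + 118170)) = -157697*(369740 + 118172) = -157697*487912 = -76942258664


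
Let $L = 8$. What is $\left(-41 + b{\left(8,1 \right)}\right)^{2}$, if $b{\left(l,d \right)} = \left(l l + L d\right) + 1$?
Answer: $1024$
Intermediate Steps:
$b{\left(l,d \right)} = 1 + l^{2} + 8 d$ ($b{\left(l,d \right)} = \left(l l + 8 d\right) + 1 = \left(l^{2} + 8 d\right) + 1 = 1 + l^{2} + 8 d$)
$\left(-41 + b{\left(8,1 \right)}\right)^{2} = \left(-41 + \left(1 + 8^{2} + 8 \cdot 1\right)\right)^{2} = \left(-41 + \left(1 + 64 + 8\right)\right)^{2} = \left(-41 + 73\right)^{2} = 32^{2} = 1024$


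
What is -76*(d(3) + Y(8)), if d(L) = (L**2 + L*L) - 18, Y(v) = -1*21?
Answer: 1596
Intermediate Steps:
Y(v) = -21
d(L) = -18 + 2*L**2 (d(L) = (L**2 + L**2) - 18 = 2*L**2 - 18 = -18 + 2*L**2)
-76*(d(3) + Y(8)) = -76*((-18 + 2*3**2) - 21) = -76*((-18 + 2*9) - 21) = -76*((-18 + 18) - 21) = -76*(0 - 21) = -76*(-21) = 1596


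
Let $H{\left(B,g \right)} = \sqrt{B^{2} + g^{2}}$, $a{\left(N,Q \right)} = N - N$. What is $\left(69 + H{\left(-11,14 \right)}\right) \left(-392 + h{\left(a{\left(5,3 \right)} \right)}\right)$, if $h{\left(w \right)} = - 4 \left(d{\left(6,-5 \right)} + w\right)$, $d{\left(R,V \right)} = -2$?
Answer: $-26496 - 384 \sqrt{317} \approx -33333.0$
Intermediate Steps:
$a{\left(N,Q \right)} = 0$
$h{\left(w \right)} = 8 - 4 w$ ($h{\left(w \right)} = - 4 \left(-2 + w\right) = 8 - 4 w$)
$\left(69 + H{\left(-11,14 \right)}\right) \left(-392 + h{\left(a{\left(5,3 \right)} \right)}\right) = \left(69 + \sqrt{\left(-11\right)^{2} + 14^{2}}\right) \left(-392 + \left(8 - 0\right)\right) = \left(69 + \sqrt{121 + 196}\right) \left(-392 + \left(8 + 0\right)\right) = \left(69 + \sqrt{317}\right) \left(-392 + 8\right) = \left(69 + \sqrt{317}\right) \left(-384\right) = -26496 - 384 \sqrt{317}$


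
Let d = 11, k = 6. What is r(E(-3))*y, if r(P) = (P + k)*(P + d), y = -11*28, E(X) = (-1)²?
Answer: -25872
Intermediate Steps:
E(X) = 1
y = -308
r(P) = (6 + P)*(11 + P) (r(P) = (P + 6)*(P + 11) = (6 + P)*(11 + P))
r(E(-3))*y = (66 + 1² + 17*1)*(-308) = (66 + 1 + 17)*(-308) = 84*(-308) = -25872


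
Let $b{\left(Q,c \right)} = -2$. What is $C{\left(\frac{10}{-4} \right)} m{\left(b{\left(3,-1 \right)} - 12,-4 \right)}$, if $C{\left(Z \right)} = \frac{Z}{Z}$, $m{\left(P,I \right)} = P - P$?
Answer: $0$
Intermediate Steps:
$m{\left(P,I \right)} = 0$
$C{\left(Z \right)} = 1$
$C{\left(\frac{10}{-4} \right)} m{\left(b{\left(3,-1 \right)} - 12,-4 \right)} = 1 \cdot 0 = 0$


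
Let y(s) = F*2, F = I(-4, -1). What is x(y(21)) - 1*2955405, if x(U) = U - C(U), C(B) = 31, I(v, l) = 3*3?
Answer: -2955418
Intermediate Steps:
I(v, l) = 9
F = 9
y(s) = 18 (y(s) = 9*2 = 18)
x(U) = -31 + U (x(U) = U - 1*31 = U - 31 = -31 + U)
x(y(21)) - 1*2955405 = (-31 + 18) - 1*2955405 = -13 - 2955405 = -2955418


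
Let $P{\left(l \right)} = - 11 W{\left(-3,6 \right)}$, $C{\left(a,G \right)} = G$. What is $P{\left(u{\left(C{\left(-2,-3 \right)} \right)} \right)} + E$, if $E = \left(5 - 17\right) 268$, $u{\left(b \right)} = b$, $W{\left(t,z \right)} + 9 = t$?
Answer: $-3084$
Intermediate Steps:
$W{\left(t,z \right)} = -9 + t$
$E = -3216$ ($E = \left(-12\right) 268 = -3216$)
$P{\left(l \right)} = 132$ ($P{\left(l \right)} = - 11 \left(-9 - 3\right) = \left(-11\right) \left(-12\right) = 132$)
$P{\left(u{\left(C{\left(-2,-3 \right)} \right)} \right)} + E = 132 - 3216 = -3084$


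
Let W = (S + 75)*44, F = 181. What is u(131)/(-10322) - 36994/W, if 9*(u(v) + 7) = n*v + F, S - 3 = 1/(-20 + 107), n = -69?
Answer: -37040763607/3467742993 ≈ -10.682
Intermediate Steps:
S = 262/87 (S = 3 + 1/(-20 + 107) = 3 + 1/87 = 262/87 ≈ 3.0115)
W = 298628/87 (W = (262/87 + 75)*44 = (6787/87)*44 = 298628/87 ≈ 3432.5)
u(v) = 118/9 - 23*v/3 (u(v) = -7 + (-69*v + 181)/9 = -7 + (181 - 69*v)/9 = -7 + (181/9 - 23*v/3) = 118/9 - 23*v/3)
u(131)/(-10322) - 36994/W = (118/9 - 23/3*131)/(-10322) - 36994/298628/87 = (118/9 - 3013/3)*(-1/10322) - 36994*87/298628 = -8921/9*(-1/10322) - 1609239/149314 = 8921/92898 - 1609239/149314 = -37040763607/3467742993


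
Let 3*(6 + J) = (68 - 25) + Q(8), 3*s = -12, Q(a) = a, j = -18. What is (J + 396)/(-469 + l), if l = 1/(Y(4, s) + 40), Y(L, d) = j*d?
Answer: -45584/52527 ≈ -0.86782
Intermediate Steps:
s = -4 (s = (⅓)*(-12) = -4)
Y(L, d) = -18*d
J = 11 (J = -6 + ((68 - 25) + 8)/3 = -6 + (43 + 8)/3 = -6 + (⅓)*51 = -6 + 17 = 11)
l = 1/112 (l = 1/(-18*(-4) + 40) = 1/(72 + 40) = 1/112 ≈ 0.0089286)
(J + 396)/(-469 + l) = (11 + 396)/(-469 + 1/112) = 407/(-52527/112) = 407*(-112/52527) = -45584/52527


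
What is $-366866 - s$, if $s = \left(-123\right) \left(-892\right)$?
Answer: $-476582$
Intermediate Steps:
$s = 109716$
$-366866 - s = -366866 - 109716 = -476582$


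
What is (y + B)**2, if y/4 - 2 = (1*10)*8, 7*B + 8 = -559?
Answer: 61009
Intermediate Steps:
B = -81 (B = -8/7 + (1/7)*(-559) = -8/7 - 559/7 = -81)
y = 328 (y = 8 + 4*((1*10)*8) = 8 + 4*(10*8) = 8 + 4*80 = 8 + 320 = 328)
(y + B)**2 = (328 - 81)**2 = 247**2 = 61009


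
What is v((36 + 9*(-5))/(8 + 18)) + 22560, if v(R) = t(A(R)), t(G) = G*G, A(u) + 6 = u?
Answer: 15277785/676 ≈ 22600.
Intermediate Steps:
A(u) = -6 + u
t(G) = G²
v(R) = (-6 + R)²
v((36 + 9*(-5))/(8 + 18)) + 22560 = (-6 + (36 + 9*(-5))/(8 + 18))² + 22560 = (-6 + (36 - 45)/26)² + 22560 = (-6 - 9*1/26)² + 22560 = (-6 - 9/26)² + 22560 = (-165/26)² + 22560 = 27225/676 + 22560 = 15277785/676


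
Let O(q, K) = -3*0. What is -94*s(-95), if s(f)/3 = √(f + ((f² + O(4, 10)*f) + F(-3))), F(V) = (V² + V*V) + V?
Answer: -282*√8945 ≈ -26671.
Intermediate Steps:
O(q, K) = 0
F(V) = V + 2*V² (F(V) = (V² + V²) + V = 2*V² + V = V + 2*V²)
s(f) = 3*√(15 + f + f²) (s(f) = 3*√(f + ((f² + 0*f) - 3*(1 + 2*(-3)))) = 3*√(f + ((f² + 0) - 3*(1 - 6))) = 3*√(f + (f² - 3*(-5))) = 3*√(f + (f² + 15)) = 3*√(f + (15 + f²)) = 3*√(15 + f + f²))
-94*s(-95) = -282*√(15 - 95 + (-95)²) = -282*√(15 - 95 + 9025) = -282*√8945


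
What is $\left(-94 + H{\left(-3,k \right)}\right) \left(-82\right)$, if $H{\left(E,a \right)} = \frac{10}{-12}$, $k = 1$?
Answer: $\frac{23329}{3} \approx 7776.3$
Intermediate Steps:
$H{\left(E,a \right)} = - \frac{5}{6}$ ($H{\left(E,a \right)} = 10 \left(- \frac{1}{12}\right) = - \frac{5}{6}$)
$\left(-94 + H{\left(-3,k \right)}\right) \left(-82\right) = \left(-94 - \frac{5}{6}\right) \left(-82\right) = \left(- \frac{569}{6}\right) \left(-82\right) = \frac{23329}{3}$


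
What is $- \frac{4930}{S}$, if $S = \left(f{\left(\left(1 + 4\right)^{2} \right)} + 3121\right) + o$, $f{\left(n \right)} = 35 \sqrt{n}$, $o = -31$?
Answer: $- \frac{986}{653} \approx -1.51$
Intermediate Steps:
$S = 3265$ ($S = \left(35 \sqrt{\left(1 + 4\right)^{2}} + 3121\right) - 31 = \left(35 \sqrt{5^{2}} + 3121\right) - 31 = \left(35 \sqrt{25} + 3121\right) - 31 = \left(35 \cdot 5 + 3121\right) - 31 = \left(175 + 3121\right) - 31 = 3296 - 31 = 3265$)
$- \frac{4930}{S} = - \frac{4930}{3265} = \left(-4930\right) \frac{1}{3265} = - \frac{986}{653}$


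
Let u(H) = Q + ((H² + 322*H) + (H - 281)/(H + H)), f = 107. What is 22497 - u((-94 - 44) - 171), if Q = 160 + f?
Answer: 8110028/309 ≈ 26246.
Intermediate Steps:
Q = 267 (Q = 160 + 107 = 267)
u(H) = 267 + H² + 322*H + (-281 + H)/(2*H) (u(H) = 267 + ((H² + 322*H) + (H - 281)/(H + H)) = 267 + ((H² + 322*H) + (-281 + H)/((2*H))) = 267 + ((H² + 322*H) + (-281 + H)*(1/(2*H))) = 267 + ((H² + 322*H) + (-281 + H)/(2*H)) = 267 + (H² + 322*H + (-281 + H)/(2*H)) = 267 + H² + 322*H + (-281 + H)/(2*H))
22497 - u((-94 - 44) - 171) = 22497 - (535/2 + ((-94 - 44) - 171)² + 322*((-94 - 44) - 171) - 281/(2*((-94 - 44) - 171))) = 22497 - (535/2 + (-138 - 171)² + 322*(-138 - 171) - 281/(2*(-138 - 171))) = 22497 - (535/2 + (-309)² + 322*(-309) - 281/2/(-309)) = 22497 - (535/2 + 95481 - 99498 - 281/2*(-1/309)) = 22497 - (535/2 + 95481 - 99498 + 281/618) = 22497 - 1*(-1158455/309) = 22497 + 1158455/309 = 8110028/309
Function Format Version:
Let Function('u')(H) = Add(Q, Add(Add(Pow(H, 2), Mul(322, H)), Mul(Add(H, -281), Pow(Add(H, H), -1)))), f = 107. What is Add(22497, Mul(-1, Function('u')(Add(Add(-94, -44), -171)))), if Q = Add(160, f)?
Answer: Rational(8110028, 309) ≈ 26246.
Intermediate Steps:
Q = 267 (Q = Add(160, 107) = 267)
Function('u')(H) = Add(267, Pow(H, 2), Mul(322, H), Mul(Rational(1, 2), Pow(H, -1), Add(-281, H))) (Function('u')(H) = Add(267, Add(Add(Pow(H, 2), Mul(322, H)), Mul(Add(H, -281), Pow(Add(H, H), -1)))) = Add(267, Add(Add(Pow(H, 2), Mul(322, H)), Mul(Add(-281, H), Pow(Mul(2, H), -1)))) = Add(267, Add(Add(Pow(H, 2), Mul(322, H)), Mul(Add(-281, H), Mul(Rational(1, 2), Pow(H, -1))))) = Add(267, Add(Add(Pow(H, 2), Mul(322, H)), Mul(Rational(1, 2), Pow(H, -1), Add(-281, H)))) = Add(267, Add(Pow(H, 2), Mul(322, H), Mul(Rational(1, 2), Pow(H, -1), Add(-281, H)))) = Add(267, Pow(H, 2), Mul(322, H), Mul(Rational(1, 2), Pow(H, -1), Add(-281, H))))
Add(22497, Mul(-1, Function('u')(Add(Add(-94, -44), -171)))) = Add(22497, Mul(-1, Add(Rational(535, 2), Pow(Add(Add(-94, -44), -171), 2), Mul(322, Add(Add(-94, -44), -171)), Mul(Rational(-281, 2), Pow(Add(Add(-94, -44), -171), -1))))) = Add(22497, Mul(-1, Add(Rational(535, 2), Pow(Add(-138, -171), 2), Mul(322, Add(-138, -171)), Mul(Rational(-281, 2), Pow(Add(-138, -171), -1))))) = Add(22497, Mul(-1, Add(Rational(535, 2), Pow(-309, 2), Mul(322, -309), Mul(Rational(-281, 2), Pow(-309, -1))))) = Add(22497, Mul(-1, Add(Rational(535, 2), 95481, -99498, Mul(Rational(-281, 2), Rational(-1, 309))))) = Add(22497, Mul(-1, Add(Rational(535, 2), 95481, -99498, Rational(281, 618)))) = Add(22497, Mul(-1, Rational(-1158455, 309))) = Add(22497, Rational(1158455, 309)) = Rational(8110028, 309)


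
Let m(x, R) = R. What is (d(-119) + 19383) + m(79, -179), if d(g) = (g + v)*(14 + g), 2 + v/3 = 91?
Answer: 3664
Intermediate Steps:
v = 267 (v = -6 + 3*91 = -6 + 273 = 267)
d(g) = (14 + g)*(267 + g) (d(g) = (g + 267)*(14 + g) = (267 + g)*(14 + g) = (14 + g)*(267 + g))
(d(-119) + 19383) + m(79, -179) = ((3738 + (-119)² + 281*(-119)) + 19383) - 179 = ((3738 + 14161 - 33439) + 19383) - 179 = (-15540 + 19383) - 179 = 3843 - 179 = 3664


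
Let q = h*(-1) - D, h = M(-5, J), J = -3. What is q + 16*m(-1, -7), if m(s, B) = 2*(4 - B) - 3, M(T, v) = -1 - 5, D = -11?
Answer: 321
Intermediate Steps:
M(T, v) = -6
h = -6
q = 17 (q = -6*(-1) - 1*(-11) = 6 + 11 = 17)
m(s, B) = 5 - 2*B (m(s, B) = (8 - 2*B) - 3 = 5 - 2*B)
q + 16*m(-1, -7) = 17 + 16*(5 - 2*(-7)) = 17 + 16*(5 + 14) = 17 + 16*19 = 17 + 304 = 321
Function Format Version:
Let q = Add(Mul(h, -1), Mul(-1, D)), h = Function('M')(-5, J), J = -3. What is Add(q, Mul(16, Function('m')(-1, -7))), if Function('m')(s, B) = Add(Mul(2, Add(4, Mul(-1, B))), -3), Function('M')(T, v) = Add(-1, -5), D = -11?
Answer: 321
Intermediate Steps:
Function('M')(T, v) = -6
h = -6
q = 17 (q = Add(Mul(-6, -1), Mul(-1, -11)) = Add(6, 11) = 17)
Function('m')(s, B) = Add(5, Mul(-2, B)) (Function('m')(s, B) = Add(Add(8, Mul(-2, B)), -3) = Add(5, Mul(-2, B)))
Add(q, Mul(16, Function('m')(-1, -7))) = Add(17, Mul(16, Add(5, Mul(-2, -7)))) = Add(17, Mul(16, Add(5, 14))) = Add(17, Mul(16, 19)) = Add(17, 304) = 321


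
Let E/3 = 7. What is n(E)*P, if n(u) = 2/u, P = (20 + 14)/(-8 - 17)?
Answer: -68/525 ≈ -0.12952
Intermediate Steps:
E = 21 (E = 3*7 = 21)
P = -34/25 (P = 34/(-25) = 34*(-1/25) = -34/25 ≈ -1.3600)
n(E)*P = (2/21)*(-34/25) = -68/525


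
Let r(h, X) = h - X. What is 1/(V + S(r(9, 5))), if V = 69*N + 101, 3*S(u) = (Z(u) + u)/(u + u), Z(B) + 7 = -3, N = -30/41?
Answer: 164/8243 ≈ 0.019896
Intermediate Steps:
N = -30/41 (N = -30*1/41 = -30/41 ≈ -0.73171)
Z(B) = -10 (Z(B) = -7 - 3 = -10)
S(u) = (-10 + u)/(6*u) (S(u) = ((-10 + u)/(u + u))/3 = ((-10 + u)/((2*u)))/3 = ((-10 + u)*(1/(2*u)))/3 = ((-10 + u)/(2*u))/3 = (-10 + u)/(6*u))
V = 2071/41 (V = 69*(-30/41) + 101 = -2070/41 + 101 = 2071/41 ≈ 50.512)
1/(V + S(r(9, 5))) = 1/(2071/41 + (-10 + (9 - 1*5))/(6*(9 - 1*5))) = 1/(2071/41 + (-10 + (9 - 5))/(6*(9 - 5))) = 1/(2071/41 + (1/6)*(-10 + 4)/4) = 1/(2071/41 + (1/6)*(1/4)*(-6)) = 1/(2071/41 - 1/4) = 1/(8243/164) = 164/8243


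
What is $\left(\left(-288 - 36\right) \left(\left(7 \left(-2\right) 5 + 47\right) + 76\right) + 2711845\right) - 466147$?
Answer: $2228526$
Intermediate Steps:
$\left(\left(-288 - 36\right) \left(\left(7 \left(-2\right) 5 + 47\right) + 76\right) + 2711845\right) - 466147 = \left(- 324 \left(\left(\left(-14\right) 5 + 47\right) + 76\right) + 2711845\right) - 466147 = \left(- 324 \left(\left(-70 + 47\right) + 76\right) + 2711845\right) - 466147 = \left(- 324 \left(-23 + 76\right) + 2711845\right) - 466147 = \left(\left(-324\right) 53 + 2711845\right) - 466147 = \left(-17172 + 2711845\right) - 466147 = 2694673 - 466147 = 2228526$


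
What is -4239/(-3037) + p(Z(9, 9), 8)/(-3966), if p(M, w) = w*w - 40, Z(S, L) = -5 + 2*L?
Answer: 2789831/2007457 ≈ 1.3897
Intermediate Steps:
p(M, w) = -40 + w² (p(M, w) = w² - 40 = -40 + w²)
-4239/(-3037) + p(Z(9, 9), 8)/(-3966) = -4239/(-3037) + (-40 + 8²)/(-3966) = -4239*(-1/3037) + (-40 + 64)*(-1/3966) = 4239/3037 + 24*(-1/3966) = 4239/3037 - 4/661 = 2789831/2007457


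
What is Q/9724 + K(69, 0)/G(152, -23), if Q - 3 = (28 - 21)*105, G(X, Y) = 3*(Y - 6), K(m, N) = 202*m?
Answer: -22578151/140998 ≈ -160.13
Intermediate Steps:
G(X, Y) = -18 + 3*Y (G(X, Y) = 3*(-6 + Y) = -18 + 3*Y)
Q = 738 (Q = 3 + (28 - 21)*105 = 3 + 7*105 = 3 + 735 = 738)
Q/9724 + K(69, 0)/G(152, -23) = 738/9724 + (202*69)/(-18 + 3*(-23)) = 738*(1/9724) + 13938/(-18 - 69) = 369/4862 + 13938/(-87) = 369/4862 + 13938*(-1/87) = 369/4862 - 4646/29 = -22578151/140998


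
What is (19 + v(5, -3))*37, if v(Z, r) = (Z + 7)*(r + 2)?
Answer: 259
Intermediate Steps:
v(Z, r) = (2 + r)*(7 + Z) (v(Z, r) = (7 + Z)*(2 + r) = (2 + r)*(7 + Z))
(19 + v(5, -3))*37 = (19 + (14 + 2*5 + 7*(-3) + 5*(-3)))*37 = (19 + (14 + 10 - 21 - 15))*37 = (19 - 12)*37 = 7*37 = 259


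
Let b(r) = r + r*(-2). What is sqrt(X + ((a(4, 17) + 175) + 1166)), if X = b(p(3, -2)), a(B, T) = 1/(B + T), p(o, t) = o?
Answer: sqrt(590079)/21 ≈ 36.579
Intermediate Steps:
b(r) = -r (b(r) = r - 2*r = -r)
X = -3 (X = -1*3 = -3)
sqrt(X + ((a(4, 17) + 175) + 1166)) = sqrt(-3 + ((1/(4 + 17) + 175) + 1166)) = sqrt(-3 + ((1/21 + 175) + 1166)) = sqrt(-3 + (3676/21 + 1166)) = sqrt(-3 + 28162/21) = sqrt(28099/21) = sqrt(590079)/21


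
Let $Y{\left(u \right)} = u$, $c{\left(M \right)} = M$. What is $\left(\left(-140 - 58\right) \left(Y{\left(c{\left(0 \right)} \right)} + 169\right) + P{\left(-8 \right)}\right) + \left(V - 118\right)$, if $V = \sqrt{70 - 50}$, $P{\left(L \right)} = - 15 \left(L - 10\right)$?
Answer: $-33310 + 2 \sqrt{5} \approx -33306.0$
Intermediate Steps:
$P{\left(L \right)} = 150 - 15 L$ ($P{\left(L \right)} = - 15 \left(-10 + L\right) = 150 - 15 L$)
$V = 2 \sqrt{5}$ ($V = \sqrt{20} = 2 \sqrt{5} \approx 4.4721$)
$\left(\left(-140 - 58\right) \left(Y{\left(c{\left(0 \right)} \right)} + 169\right) + P{\left(-8 \right)}\right) + \left(V - 118\right) = \left(\left(-140 - 58\right) \left(0 + 169\right) + \left(150 - -120\right)\right) + \left(2 \sqrt{5} - 118\right) = \left(\left(-198\right) 169 + \left(150 + 120\right)\right) - \left(118 - 2 \sqrt{5}\right) = \left(-33462 + 270\right) - \left(118 - 2 \sqrt{5}\right) = -33192 - \left(118 - 2 \sqrt{5}\right) = -33310 + 2 \sqrt{5}$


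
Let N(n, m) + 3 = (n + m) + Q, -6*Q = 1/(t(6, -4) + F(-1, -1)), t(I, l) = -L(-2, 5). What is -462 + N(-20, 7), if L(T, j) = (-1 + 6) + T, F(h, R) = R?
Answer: -11471/24 ≈ -477.96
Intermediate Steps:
L(T, j) = 5 + T
t(I, l) = -3 (t(I, l) = -(5 - 2) = -1*3 = -3)
Q = 1/24 (Q = -1/(6*(-3 - 1)) = -1/6/(-4) = -1/6*(-1/4) = 1/24 ≈ 0.041667)
N(n, m) = -71/24 + m + n (N(n, m) = -3 + ((n + m) + 1/24) = -3 + ((m + n) + 1/24) = -3 + (1/24 + m + n) = -71/24 + m + n)
-462 + N(-20, 7) = -462 + (-71/24 + 7 - 20) = -462 - 383/24 = -11471/24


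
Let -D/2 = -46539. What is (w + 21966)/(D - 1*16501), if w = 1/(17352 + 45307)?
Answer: 1376367595/4798238243 ≈ 0.28685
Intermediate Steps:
D = 93078 (D = -2*(-46539) = 93078)
w = 1/62659 ≈ 1.5959e-5
(w + 21966)/(D - 1*16501) = (1/62659 + 21966)/(93078 - 1*16501) = 1376367595/(62659*(93078 - 16501)) = (1376367595/62659)/76577 = (1376367595/62659)*(1/76577) = 1376367595/4798238243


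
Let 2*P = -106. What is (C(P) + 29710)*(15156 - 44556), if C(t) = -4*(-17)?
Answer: -875473200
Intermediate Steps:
P = -53 (P = (½)*(-106) = -53)
C(t) = 68
(C(P) + 29710)*(15156 - 44556) = (68 + 29710)*(15156 - 44556) = 29778*(-29400) = -875473200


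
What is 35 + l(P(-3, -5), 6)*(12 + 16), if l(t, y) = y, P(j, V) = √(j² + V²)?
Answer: 203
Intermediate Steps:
P(j, V) = √(V² + j²)
35 + l(P(-3, -5), 6)*(12 + 16) = 35 + 6*(12 + 16) = 35 + 6*28 = 35 + 168 = 203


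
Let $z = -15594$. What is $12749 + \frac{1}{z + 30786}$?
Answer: $\frac{193682809}{15192} \approx 12749.0$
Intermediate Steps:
$12749 + \frac{1}{z + 30786} = 12749 + \frac{1}{-15594 + 30786} = 12749 + \frac{1}{15192} = \frac{193682809}{15192}$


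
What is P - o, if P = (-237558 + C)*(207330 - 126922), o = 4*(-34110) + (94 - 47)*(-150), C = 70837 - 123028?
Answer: -23297994102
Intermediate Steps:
C = -52191
o = -143490 (o = -136440 + 47*(-150) = -136440 - 7050 = -143490)
P = -23298137592 (P = (-237558 - 52191)*(207330 - 126922) = -289749*80408 = -23298137592)
P - o = -23298137592 - 1*(-143490) = -23298137592 + 143490 = -23297994102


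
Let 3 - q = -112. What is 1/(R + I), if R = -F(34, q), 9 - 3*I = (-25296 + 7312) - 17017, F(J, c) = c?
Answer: 1/11555 ≈ 8.6543e-5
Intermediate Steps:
q = 115 (q = 3 - 1*(-112) = 3 + 112 = 115)
I = 11670 (I = 3 - ((-25296 + 7312) - 17017)/3 = 3 - (-17984 - 17017)/3 = 3 - 1/3*(-35001) = 3 + 11667 = 11670)
R = -115 (R = -1*115 = -115)
1/(R + I) = 1/(-115 + 11670) = 1/11555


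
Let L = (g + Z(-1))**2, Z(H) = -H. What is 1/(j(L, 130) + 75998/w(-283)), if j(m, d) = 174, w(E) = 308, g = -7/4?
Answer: 154/64795 ≈ 0.0023767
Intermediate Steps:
g = -7/4 (g = -7*1/4 = -7/4 ≈ -1.7500)
L = 9/16 (L = (-7/4 - 1*(-1))**2 = (-7/4 + 1)**2 = (-3/4)**2 = 9/16 ≈ 0.56250)
1/(j(L, 130) + 75998/w(-283)) = 1/(174 + 75998/308) = 1/(174 + 75998*(1/308)) = 1/(174 + 37999/154) = 1/(64795/154) = 154/64795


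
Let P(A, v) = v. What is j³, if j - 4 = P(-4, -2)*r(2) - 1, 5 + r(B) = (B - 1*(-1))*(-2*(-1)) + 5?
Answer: -729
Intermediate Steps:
r(B) = 2 + 2*B (r(B) = -5 + ((B - 1*(-1))*(-2*(-1)) + 5) = -5 + ((B + 1)*2 + 5) = -5 + ((1 + B)*2 + 5) = -5 + ((2 + 2*B) + 5) = -5 + (7 + 2*B) = 2 + 2*B)
j = -9 (j = 4 + (-2*(2 + 2*2) - 1) = 4 + (-2*(2 + 4) - 1) = 4 + (-2*6 - 1) = 4 + (-12 - 1) = 4 - 13 = -9)
j³ = (-9)³ = -729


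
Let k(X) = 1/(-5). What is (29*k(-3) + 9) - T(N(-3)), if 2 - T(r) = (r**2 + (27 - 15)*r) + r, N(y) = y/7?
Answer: -1026/245 ≈ -4.1878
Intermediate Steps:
k(X) = -1/5
N(y) = y/7 (N(y) = y*(1/7) = y/7)
T(r) = 2 - r**2 - 13*r (T(r) = 2 - ((r**2 + (27 - 15)*r) + r) = 2 - ((r**2 + 12*r) + r) = 2 - (r**2 + 13*r) = 2 + (-r**2 - 13*r) = 2 - r**2 - 13*r)
(29*k(-3) + 9) - T(N(-3)) = (29*(-1/5) + 9) - (2 - ((1/7)*(-3))**2 - 13*(-3)/7) = (-29/5 + 9) - (2 - (-3/7)**2 - 13*(-3/7)) = 16/5 - (2 - 1*9/49 + 39/7) = 16/5 - (2 - 9/49 + 39/7) = 16/5 - 1*362/49 = 16/5 - 362/49 = -1026/245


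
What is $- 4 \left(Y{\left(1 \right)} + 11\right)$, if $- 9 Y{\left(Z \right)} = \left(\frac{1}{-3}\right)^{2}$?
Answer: $- \frac{3560}{81} \approx -43.951$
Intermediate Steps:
$Y{\left(Z \right)} = - \frac{1}{81}$ ($Y{\left(Z \right)} = - \frac{\left(\frac{1}{-3}\right)^{2}}{9} = - \frac{\left(- \frac{1}{3}\right)^{2}}{9} = \left(- \frac{1}{9}\right) \frac{1}{9} = - \frac{1}{81}$)
$- 4 \left(Y{\left(1 \right)} + 11\right) = - 4 \left(- \frac{1}{81} + 11\right) = \left(-4\right) \frac{890}{81} = - \frac{3560}{81}$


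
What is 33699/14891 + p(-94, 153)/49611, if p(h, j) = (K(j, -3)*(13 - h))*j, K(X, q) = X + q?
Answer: 12746308413/246252467 ≈ 51.761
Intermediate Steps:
p(h, j) = j*(-3 + j)*(13 - h) (p(h, j) = ((j - 3)*(13 - h))*j = ((-3 + j)*(13 - h))*j = j*(-3 + j)*(13 - h))
33699/14891 + p(-94, 153)/49611 = 33699/14891 - 1*153*(-13 - 94)*(-3 + 153)/49611 = 33699*(1/14891) - 1*153*(-107)*150*(1/49611) = 33699/14891 + 2455650*(1/49611) = 33699/14891 + 818550/16537 = 12746308413/246252467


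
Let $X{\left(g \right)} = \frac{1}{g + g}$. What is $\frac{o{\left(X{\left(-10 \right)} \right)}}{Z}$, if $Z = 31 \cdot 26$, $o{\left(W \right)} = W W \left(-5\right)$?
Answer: $- \frac{1}{64480} \approx -1.5509 \cdot 10^{-5}$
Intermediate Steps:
$X{\left(g \right)} = \frac{1}{2 g}$
$o{\left(W \right)} = - 5 W^{2}$ ($o{\left(W \right)} = W^{2} \left(-5\right) = - 5 W^{2}$)
$Z = 806$
$\frac{o{\left(X{\left(-10 \right)} \right)}}{Z} = \frac{\left(-5\right) \left(\frac{1}{2 \left(-10\right)}\right)^{2}}{806} = - 5 \left(\frac{1}{2} \left(- \frac{1}{10}\right)\right)^{2} \cdot \frac{1}{806} = - 5 \left(- \frac{1}{20}\right)^{2} \cdot \frac{1}{806} = \left(-5\right) \frac{1}{400} \cdot \frac{1}{806} = \left(- \frac{1}{80}\right) \frac{1}{806} = - \frac{1}{64480}$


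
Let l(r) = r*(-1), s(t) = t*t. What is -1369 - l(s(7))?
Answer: -1320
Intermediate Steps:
s(t) = t**2
l(r) = -r
-1369 - l(s(7)) = -1369 - (-1)*7**2 = -1369 - (-1)*49 = -1369 - 1*(-49) = -1369 + 49 = -1320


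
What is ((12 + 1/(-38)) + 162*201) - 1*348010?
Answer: -11986569/38 ≈ -3.1544e+5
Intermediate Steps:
((12 + 1/(-38)) + 162*201) - 1*348010 = ((12 - 1/38) + 32562) - 348010 = (455/38 + 32562) - 348010 = 1237811/38 - 348010 = -11986569/38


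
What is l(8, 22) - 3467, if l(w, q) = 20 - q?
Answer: -3469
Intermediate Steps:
l(8, 22) - 3467 = (20 - 1*22) - 3467 = (20 - 22) - 3467 = -2 - 3467 = -3469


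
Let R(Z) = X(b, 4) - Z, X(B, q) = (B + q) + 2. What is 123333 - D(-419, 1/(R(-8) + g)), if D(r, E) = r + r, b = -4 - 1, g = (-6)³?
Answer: 124171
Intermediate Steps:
g = -216
b = -5
X(B, q) = 2 + B + q
R(Z) = 1 - Z (R(Z) = (2 - 5 + 4) - Z = 1 - Z)
D(r, E) = 2*r
123333 - D(-419, 1/(R(-8) + g)) = 123333 - 2*(-419) = 123333 - 1*(-838) = 123333 + 838 = 124171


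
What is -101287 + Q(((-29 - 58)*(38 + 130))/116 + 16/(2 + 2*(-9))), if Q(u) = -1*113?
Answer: -101400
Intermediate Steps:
Q(u) = -113
-101287 + Q(((-29 - 58)*(38 + 130))/116 + 16/(2 + 2*(-9))) = -101287 - 113 = -101400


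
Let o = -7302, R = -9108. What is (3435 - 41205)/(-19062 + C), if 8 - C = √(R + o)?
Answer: 359834790/181535663 - 18885*I*√16410/181535663 ≈ 1.9822 - 0.013326*I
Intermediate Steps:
C = 8 - I*√16410 (C = 8 - √(-9108 - 7302) = 8 - √(-16410) = 8 - I*√16410 ≈ 8.0 - 128.1*I)
(3435 - 41205)/(-19062 + C) = (3435 - 41205)/(-19062 + (8 - I*√16410)) = -37770/(-19054 - I*√16410)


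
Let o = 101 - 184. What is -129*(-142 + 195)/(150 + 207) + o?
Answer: -12156/119 ≈ -102.15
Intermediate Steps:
o = -83
-129*(-142 + 195)/(150 + 207) + o = -129*(-142 + 195)/(150 + 207) - 83 = -6837/357 - 83 = -129*53/357 - 83 = -2279/119 - 83 = -12156/119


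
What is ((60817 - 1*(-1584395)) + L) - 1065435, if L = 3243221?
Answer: 3822998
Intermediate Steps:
((60817 - 1*(-1584395)) + L) - 1065435 = ((60817 - 1*(-1584395)) + 3243221) - 1065435 = ((60817 + 1584395) + 3243221) - 1065435 = (1645212 + 3243221) - 1065435 = 4888433 - 1065435 = 3822998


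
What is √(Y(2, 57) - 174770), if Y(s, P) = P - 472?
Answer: 3*I*√19465 ≈ 418.55*I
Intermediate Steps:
Y(s, P) = -472 + P
√(Y(2, 57) - 174770) = √((-472 + 57) - 174770) = √(-415 - 174770) = √(-175185) = 3*I*√19465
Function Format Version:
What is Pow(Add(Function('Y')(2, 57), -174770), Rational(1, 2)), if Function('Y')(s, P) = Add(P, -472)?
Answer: Mul(3, I, Pow(19465, Rational(1, 2))) ≈ Mul(418.55, I)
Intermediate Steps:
Function('Y')(s, P) = Add(-472, P)
Pow(Add(Function('Y')(2, 57), -174770), Rational(1, 2)) = Pow(Add(Add(-472, 57), -174770), Rational(1, 2)) = Pow(Add(-415, -174770), Rational(1, 2)) = Pow(-175185, Rational(1, 2)) = Mul(3, I, Pow(19465, Rational(1, 2)))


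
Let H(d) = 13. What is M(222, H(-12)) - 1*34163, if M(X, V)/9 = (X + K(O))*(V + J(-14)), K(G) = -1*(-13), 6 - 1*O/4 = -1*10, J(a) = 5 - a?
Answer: 33517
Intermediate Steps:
O = 64 (O = 24 - (-4)*10 = 24 - 4*(-10) = 24 + 40 = 64)
K(G) = 13
M(X, V) = 9*(13 + X)*(19 + V) (M(X, V) = 9*((X + 13)*(V + (5 - 1*(-14)))) = 9*((13 + X)*(V + (5 + 14))) = 9*((13 + X)*(V + 19)) = 9*((13 + X)*(19 + V)) = 9*(13 + X)*(19 + V))
M(222, H(-12)) - 1*34163 = (2223 + 117*13 + 171*222 + 9*13*222) - 1*34163 = (2223 + 1521 + 37962 + 25974) - 34163 = 67680 - 34163 = 33517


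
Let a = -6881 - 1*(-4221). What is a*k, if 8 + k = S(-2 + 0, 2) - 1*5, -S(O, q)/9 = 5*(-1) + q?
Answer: -37240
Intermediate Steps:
S(O, q) = 45 - 9*q (S(O, q) = -9*(5*(-1) + q) = -9*(-5 + q) = 45 - 9*q)
a = -2660 (a = -6881 + 4221 = -2660)
k = 14 (k = -8 + ((45 - 9*2) - 1*5) = -8 + ((45 - 18) - 5) = -8 + (27 - 5) = -8 + 22 = 14)
a*k = -2660*14 = -37240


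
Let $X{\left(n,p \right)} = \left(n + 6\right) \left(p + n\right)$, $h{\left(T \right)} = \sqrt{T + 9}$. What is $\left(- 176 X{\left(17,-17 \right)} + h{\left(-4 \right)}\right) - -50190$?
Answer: $50190 + \sqrt{5} \approx 50192.0$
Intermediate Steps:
$h{\left(T \right)} = \sqrt{9 + T}$
$X{\left(n,p \right)} = \left(6 + n\right) \left(n + p\right)$
$\left(- 176 X{\left(17,-17 \right)} + h{\left(-4 \right)}\right) - -50190 = \left(- 176 \left(17^{2} + 6 \cdot 17 + 6 \left(-17\right) + 17 \left(-17\right)\right) + \sqrt{9 - 4}\right) - -50190 = \left(- 176 \left(289 + 102 - 102 - 289\right) + \sqrt{5}\right) + 50190 = \left(\left(-176\right) 0 + \sqrt{5}\right) + 50190 = \left(0 + \sqrt{5}\right) + 50190 = \sqrt{5} + 50190 = 50190 + \sqrt{5}$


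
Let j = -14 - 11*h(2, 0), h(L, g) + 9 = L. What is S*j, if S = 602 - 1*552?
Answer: 3150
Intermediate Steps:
h(L, g) = -9 + L
S = 50 (S = 602 - 552 = 50)
j = 63 (j = -14 - 11*(-9 + 2) = -14 - 11*(-7) = -14 + 77 = 63)
S*j = 50*63 = 3150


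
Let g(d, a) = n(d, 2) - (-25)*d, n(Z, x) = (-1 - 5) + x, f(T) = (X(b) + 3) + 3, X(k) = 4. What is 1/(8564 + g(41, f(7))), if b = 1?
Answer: 1/9585 ≈ 0.00010433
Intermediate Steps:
f(T) = 10 (f(T) = (4 + 3) + 3 = 7 + 3 = 10)
n(Z, x) = -6 + x
g(d, a) = -4 + 25*d (g(d, a) = (-6 + 2) - (-25)*d = -4 + 25*d)
1/(8564 + g(41, f(7))) = 1/(8564 + (-4 + 25*41)) = 1/(8564 + (-4 + 1025)) = 1/(8564 + 1021) = 1/9585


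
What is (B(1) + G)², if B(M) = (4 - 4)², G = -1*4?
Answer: 16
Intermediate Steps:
G = -4
B(M) = 0 (B(M) = 0² = 0)
(B(1) + G)² = (0 - 4)² = (-4)² = 16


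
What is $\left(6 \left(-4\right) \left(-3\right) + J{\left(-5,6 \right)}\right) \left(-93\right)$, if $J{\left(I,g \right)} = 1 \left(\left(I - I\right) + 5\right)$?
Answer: $-7161$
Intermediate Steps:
$J{\left(I,g \right)} = 5$ ($J{\left(I,g \right)} = 1 \left(0 + 5\right) = 1 \cdot 5 = 5$)
$\left(6 \left(-4\right) \left(-3\right) + J{\left(-5,6 \right)}\right) \left(-93\right) = \left(6 \left(-4\right) \left(-3\right) + 5\right) \left(-93\right) = \left(\left(-24\right) \left(-3\right) + 5\right) \left(-93\right) = \left(72 + 5\right) \left(-93\right) = 77 \left(-93\right) = -7161$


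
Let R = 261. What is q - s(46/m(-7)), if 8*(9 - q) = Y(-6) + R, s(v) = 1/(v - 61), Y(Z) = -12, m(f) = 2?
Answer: -3359/152 ≈ -22.099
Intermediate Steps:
s(v) = 1/(-61 + v)
q = -177/8 (q = 9 - (-12 + 261)/8 = 9 - ⅛*249 = 9 - 249/8 = -177/8 ≈ -22.125)
q - s(46/m(-7)) = -177/8 - 1/(-61 + 46/2) = -177/8 - 1/(-61 + 46*(½)) = -177/8 - 1/(-61 + 23) = -177/8 - 1/(-38) = -177/8 - 1*(-1/38) = -177/8 + 1/38 = -3359/152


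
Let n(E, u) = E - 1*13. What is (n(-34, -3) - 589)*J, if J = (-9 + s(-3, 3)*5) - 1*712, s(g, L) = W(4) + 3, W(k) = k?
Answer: 436296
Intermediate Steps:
n(E, u) = -13 + E (n(E, u) = E - 13 = -13 + E)
s(g, L) = 7 (s(g, L) = 4 + 3 = 7)
J = -686 (J = (-9 + 7*5) - 1*712 = (-9 + 35) - 712 = 26 - 712 = -686)
(n(-34, -3) - 589)*J = ((-13 - 34) - 589)*(-686) = (-47 - 589)*(-686) = -636*(-686) = 436296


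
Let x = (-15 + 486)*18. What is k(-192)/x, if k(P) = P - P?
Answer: 0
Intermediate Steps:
k(P) = 0
x = 8478 (x = 471*18 = 8478)
k(-192)/x = 0/8478 = 0*(1/8478) = 0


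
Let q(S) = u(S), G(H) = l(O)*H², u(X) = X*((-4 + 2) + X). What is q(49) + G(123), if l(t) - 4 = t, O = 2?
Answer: 93077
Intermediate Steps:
l(t) = 4 + t
u(X) = X*(-2 + X)
G(H) = 6*H² (G(H) = (4 + 2)*H² = 6*H²)
q(S) = S*(-2 + S)
q(49) + G(123) = 49*(-2 + 49) + 6*123² = 49*47 + 6*15129 = 2303 + 90774 = 93077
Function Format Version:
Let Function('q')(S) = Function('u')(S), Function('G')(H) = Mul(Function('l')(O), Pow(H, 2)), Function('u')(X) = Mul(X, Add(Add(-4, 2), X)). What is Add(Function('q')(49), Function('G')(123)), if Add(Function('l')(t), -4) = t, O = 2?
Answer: 93077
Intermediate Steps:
Function('l')(t) = Add(4, t)
Function('u')(X) = Mul(X, Add(-2, X))
Function('G')(H) = Mul(6, Pow(H, 2)) (Function('G')(H) = Mul(Add(4, 2), Pow(H, 2)) = Mul(6, Pow(H, 2)))
Function('q')(S) = Mul(S, Add(-2, S))
Add(Function('q')(49), Function('G')(123)) = Add(Mul(49, Add(-2, 49)), Mul(6, Pow(123, 2))) = Add(Mul(49, 47), Mul(6, 15129)) = Add(2303, 90774) = 93077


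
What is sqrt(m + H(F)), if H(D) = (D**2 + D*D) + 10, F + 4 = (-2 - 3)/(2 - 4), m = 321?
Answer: sqrt(1342)/2 ≈ 18.317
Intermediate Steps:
F = -3/2 (F = -4 + (-2 - 3)/(2 - 4) = -4 - 5/(-2) = -4 - 5*(-1/2) = -4 + 5/2 = -3/2 ≈ -1.5000)
H(D) = 10 + 2*D**2 (H(D) = (D**2 + D**2) + 10 = 2*D**2 + 10 = 10 + 2*D**2)
sqrt(m + H(F)) = sqrt(321 + (10 + 2*(-3/2)**2)) = sqrt(321 + (10 + 2*(9/4))) = sqrt(321 + (10 + 9/2)) = sqrt(321 + 29/2) = sqrt(671/2) = sqrt(1342)/2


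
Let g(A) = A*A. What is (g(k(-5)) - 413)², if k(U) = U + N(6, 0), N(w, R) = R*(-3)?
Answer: 150544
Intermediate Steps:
N(w, R) = -3*R
k(U) = U (k(U) = U - 3*0 = U + 0 = U)
g(A) = A²
(g(k(-5)) - 413)² = ((-5)² - 413)² = (25 - 413)² = (-388)² = 150544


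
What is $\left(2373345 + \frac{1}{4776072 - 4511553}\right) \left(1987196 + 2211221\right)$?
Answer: $\frac{2635744554193893352}{264519} \approx 9.9643 \cdot 10^{12}$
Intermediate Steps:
$\left(2373345 + \frac{1}{4776072 - 4511553}\right) \left(1987196 + 2211221\right) = \left(2373345 + \frac{1}{264519}\right) 4198417 = \frac{627794846056}{264519} \cdot 4198417 = \frac{2635744554193893352}{264519}$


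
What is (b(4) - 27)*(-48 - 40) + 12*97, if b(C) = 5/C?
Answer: 3430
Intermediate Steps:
(b(4) - 27)*(-48 - 40) + 12*97 = (5/4 - 27)*(-48 - 40) + 12*97 = (5*(¼) - 27)*(-88) + 1164 = (5/4 - 27)*(-88) + 1164 = -103/4*(-88) + 1164 = 2266 + 1164 = 3430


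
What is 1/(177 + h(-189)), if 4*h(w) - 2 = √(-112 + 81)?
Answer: 2840/504131 - 4*I*√31/504131 ≈ 0.0056335 - 4.4177e-5*I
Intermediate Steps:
h(w) = ½ + I*√31/4 (h(w) = ½ + √(-112 + 81)/4 = ½ + √(-31)/4 = ½ + (I*√31)/4 = ½ + I*√31/4)
1/(177 + h(-189)) = 1/(177 + (½ + I*√31/4)) = 1/(355/2 + I*√31/4)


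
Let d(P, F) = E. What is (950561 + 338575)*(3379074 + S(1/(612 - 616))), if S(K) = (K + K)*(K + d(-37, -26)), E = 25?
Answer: 4356069987006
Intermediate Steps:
d(P, F) = 25
S(K) = 2*K*(25 + K) (S(K) = (K + K)*(K + 25) = (2*K)*(25 + K) = 2*K*(25 + K))
(950561 + 338575)*(3379074 + S(1/(612 - 616))) = (950561 + 338575)*(3379074 + 2*(25 + 1/(612 - 616))/(612 - 616)) = 1289136*(3379074 + 2*(25 + 1/(-4))/(-4)) = 1289136*(3379074 + 2*(-¼)*(25 - ¼)) = 1289136*(3379074 + 2*(-¼)*(99/4)) = 1289136*(3379074 - 99/8) = 1289136*(27032493/8) = 4356069987006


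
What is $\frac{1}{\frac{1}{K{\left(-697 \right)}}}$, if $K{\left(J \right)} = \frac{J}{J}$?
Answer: $1$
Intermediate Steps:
$K{\left(J \right)} = 1$
$\frac{1}{\frac{1}{K{\left(-697 \right)}}} = \frac{1}{1^{-1}} = 1^{-1} = 1$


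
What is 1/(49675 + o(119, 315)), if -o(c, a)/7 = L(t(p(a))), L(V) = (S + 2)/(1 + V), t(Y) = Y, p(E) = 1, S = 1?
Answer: 2/99329 ≈ 2.0135e-5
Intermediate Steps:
L(V) = 3/(1 + V) (L(V) = (1 + 2)/(1 + V) = 3/(1 + V))
o(c, a) = -21/2 (o(c, a) = -21/(1 + 1) = -21/2)
1/(49675 + o(119, 315)) = 1/(49675 - 21/2) = 1/(99329/2) = 2/99329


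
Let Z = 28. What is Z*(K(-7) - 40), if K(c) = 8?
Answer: -896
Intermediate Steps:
Z*(K(-7) - 40) = 28*(8 - 40) = 28*(-32) = -896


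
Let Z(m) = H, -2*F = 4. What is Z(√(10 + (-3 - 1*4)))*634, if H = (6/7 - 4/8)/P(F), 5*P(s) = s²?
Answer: 7925/28 ≈ 283.04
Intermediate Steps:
F = -2 (F = -½*4 = -2)
P(s) = s²/5
H = 25/56 (H = (6/7 - 4/8)/(((⅕)*(-2)²)) = (6*(⅐) - 4*⅛)/(((⅕)*4)) = (6/7 - ½)/(⅘) = (5/14)*(5/4) = 25/56 ≈ 0.44643)
Z(m) = 25/56
Z(√(10 + (-3 - 1*4)))*634 = (25/56)*634 = 7925/28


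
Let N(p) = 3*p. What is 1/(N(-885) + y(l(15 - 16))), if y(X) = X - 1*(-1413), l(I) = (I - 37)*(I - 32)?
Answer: 1/12 ≈ 0.083333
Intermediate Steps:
l(I) = (-37 + I)*(-32 + I)
y(X) = 1413 + X (y(X) = X + 1413 = 1413 + X)
1/(N(-885) + y(l(15 - 16))) = 1/(3*(-885) + (1413 + (1184 + (15 - 16)² - 69*(15 - 16)))) = 1/(-2655 + (1413 + (1184 + (-1)² - 69*(-1)))) = 1/(-2655 + (1413 + (1184 + 1 + 69))) = 1/(-2655 + (1413 + 1254)) = 1/(-2655 + 2667) = 1/12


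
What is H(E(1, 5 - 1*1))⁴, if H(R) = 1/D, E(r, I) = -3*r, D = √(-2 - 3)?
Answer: 1/25 ≈ 0.040000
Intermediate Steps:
D = I*√5 (D = √(-5) = I*√5 ≈ 2.2361*I)
H(R) = -I*√5/5 (H(R) = 1/(I*√5) = -I*√5/5)
H(E(1, 5 - 1*1))⁴ = (-I*√5/5)⁴ = 1/25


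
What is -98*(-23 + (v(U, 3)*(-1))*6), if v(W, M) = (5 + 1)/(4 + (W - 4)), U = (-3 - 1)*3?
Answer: 1960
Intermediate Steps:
U = -12 (U = -4*3 = -12)
v(W, M) = 6/W (v(W, M) = 6/(4 + (-4 + W)) = 6/W)
-98*(-23 + (v(U, 3)*(-1))*6) = -98*(-23 + ((6/(-12))*(-1))*6) = -98*(-23 + ((6*(-1/12))*(-1))*6) = -98*(-23 - ½*(-1)*6) = -98*(-23 + (½)*6) = -98*(-23 + 3) = -98*(-20) = 1960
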